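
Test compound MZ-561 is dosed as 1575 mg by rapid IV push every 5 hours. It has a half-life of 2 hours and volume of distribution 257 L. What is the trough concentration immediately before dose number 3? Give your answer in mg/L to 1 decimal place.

1.3 mg/L

f = (1/2)^(τ/t½) = (1/2)^(5/2) ≈ 0.1768.
C₀ = D/Vd = 1575/257 ≈ 6.128 mg/L.
Before the 3rd dose, 2 doses have been given. Superposition: Cmin = C₀·(f + f²).
≈ 6.128 × (0.1768 + 0.0313) ≈ 6.128 × 0.2081 ≈ 1.275 mg/L.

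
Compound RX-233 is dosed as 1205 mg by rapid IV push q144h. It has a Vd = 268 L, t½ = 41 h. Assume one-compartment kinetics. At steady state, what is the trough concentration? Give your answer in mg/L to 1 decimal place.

Over one 144-h interval, 144/41 ≈ 3.5122 half-lives elapse, leaving f ≈ 0.0876 of each dose.
At steady state, accumulation factor R = 1/(1 − e^(−kτ)) ≈ 1.0960.
Single-dose peak C₀ = D/Vd = 1205/268 ≈ 4.496 mg/L.
Cmax,ss = C₀/(1 − f) ≈ 4.496/0.9124 ≈ 4.928 mg/L.
Steady-state trough Cmin,ss = Cmax,ss·f ≈ 4.928 × 0.0876 ≈ 0.432 mg/L.

0.4 mg/L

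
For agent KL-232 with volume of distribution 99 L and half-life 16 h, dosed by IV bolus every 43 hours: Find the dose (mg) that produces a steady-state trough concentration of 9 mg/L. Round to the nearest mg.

4849 mg

τ/t½ = 43/16 ≈ 2.6875, so f = (1/2)^(43/16) ≈ 0.155232.
Cmin,ss = (D/Vd)·f/(1−f), so D = Cmin,ss·Vd·(1−f)/f.
D = 9 × 99 × (1−f)/f ≈ 9 × 99 × 5.44197 ≈ 4848.80 mg.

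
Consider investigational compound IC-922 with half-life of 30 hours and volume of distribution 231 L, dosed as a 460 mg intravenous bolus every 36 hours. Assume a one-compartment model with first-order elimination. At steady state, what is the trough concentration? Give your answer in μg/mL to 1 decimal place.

τ/t½ = 36/30 ≈ 1.2, so fraction remaining f = (1/2)^(36/30) ≈ 0.4353.
Accumulation ratio R = 1/(1 − f) ≈ 1/0.5647 ≈ 1.7709.
Each bolus raises the concentration by D/Vd = 460/231 ≈ 1.991 μg/mL.
Cmax,ss = C₀/(1 − f) ≈ 1.991/0.5647 ≈ 3.526 μg/mL.
One interval later, Cmin,ss = Cmax,ss·e^(−kτ) ≈ 3.526 × 0.4353 ≈ 1.535 μg/mL.

1.5 μg/mL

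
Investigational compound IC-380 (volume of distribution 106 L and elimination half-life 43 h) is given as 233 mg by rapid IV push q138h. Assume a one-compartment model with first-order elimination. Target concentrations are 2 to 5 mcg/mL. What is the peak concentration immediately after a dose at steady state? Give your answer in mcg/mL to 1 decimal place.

2.5 mcg/mL

k = ln2/t½ = ln2/43 ≈ 0.016120 h⁻¹; fraction remaining f = e^(−kτ) = e^(−0.016120×138) ≈ 0.1081.
At steady state, accumulation factor R = 1/(1 − e^(−kτ)) ≈ 1.1212.
Single-dose peak C₀ = D/Vd = 233/106 ≈ 2.198 mcg/mL.
Steady-state peak Cmax,ss = C₀·R ≈ 2.198 × 1.1212 ≈ 2.464 mcg/mL.
Peak 2.5 mcg/mL vs MTC 5 mcg/mL: below toxic threshold.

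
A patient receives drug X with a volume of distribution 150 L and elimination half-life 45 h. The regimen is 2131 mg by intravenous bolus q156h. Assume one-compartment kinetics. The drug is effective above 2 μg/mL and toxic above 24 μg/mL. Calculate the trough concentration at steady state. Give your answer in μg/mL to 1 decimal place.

1.4 μg/mL

k = ln2/t½ = ln2/45 ≈ 0.015403 h⁻¹; fraction remaining f = e^(−kτ) = e^(−0.015403×156) ≈ 0.0905.
Accumulation ratio R = 1/(1 − f) ≈ 1/0.9095 ≈ 1.0995.
Each bolus raises the concentration by D/Vd = 2131/150 ≈ 14.207 μg/mL.
Steady-state peak Cmax,ss = C₀·R ≈ 14.207 × 1.0995 ≈ 15.621 μg/mL.
Steady-state trough Cmin,ss = Cmax,ss·f ≈ 15.621 × 0.0905 ≈ 1.414 μg/mL.
Trough 1.4 μg/mL vs MEC 2 μg/mL: subtherapeutic.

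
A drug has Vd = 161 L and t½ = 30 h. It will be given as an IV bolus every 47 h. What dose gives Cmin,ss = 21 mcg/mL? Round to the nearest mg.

6634 mg

τ/t½ = 47/30 ≈ 1.5667, so f = (1/2)^(47/30) ≈ 0.337587.
Cmin,ss = (D/Vd)·f/(1−f), so D = Cmin,ss·Vd·(1−f)/f.
D = 21 × 161 × (1−f)/f ≈ 21 × 161 × 1.96220 ≈ 6634.20 mg.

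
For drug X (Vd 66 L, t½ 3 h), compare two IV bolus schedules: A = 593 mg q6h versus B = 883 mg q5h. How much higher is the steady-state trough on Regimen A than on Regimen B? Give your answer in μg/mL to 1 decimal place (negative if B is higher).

Regimen A: f = (1/2)^(6/3) ≈ 0.2500; Cmin,ss = (593/66)·f/(1−f) ≈ 2.995 μg/mL.
Regimen B: f = (1/2)^(5/3) ≈ 0.3150; Cmin,ss = (883/66)·f/(1−f) ≈ 6.152 μg/mL.
Difference ≈ 2.995 − 6.152 ≈ -3.157 μg/mL.

-3.2 μg/mL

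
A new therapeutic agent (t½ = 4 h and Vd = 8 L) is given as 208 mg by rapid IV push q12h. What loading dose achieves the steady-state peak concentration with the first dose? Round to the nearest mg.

f = (1/2)^(12/4) ≈ 0.125000; accumulation ratio R = 1/(1−f) ≈ 1.14286.
Loading dose to hit Cmax,ss on first dose: D_load = D_maint·R ≈ 208 × 1.14286 ≈ 237.71 mg.

238 mg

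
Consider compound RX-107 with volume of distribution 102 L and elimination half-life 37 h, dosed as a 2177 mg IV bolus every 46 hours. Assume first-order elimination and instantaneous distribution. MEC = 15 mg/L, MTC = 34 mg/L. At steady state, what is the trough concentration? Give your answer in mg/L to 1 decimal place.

τ/t½ = 46/37 ≈ 1.2432, so fraction remaining f = (1/2)^(46/37) ≈ 0.4224.
Each bolus raises the concentration by D/Vd = 2177/102 ≈ 21.343 mg/L.
Steady-state trough Cmin,ss = C₀·f/(1−f) ≈ 21.343 × 0.4224/0.5776 ≈ 15.608 mg/L.
Trough 15.6 mg/L vs MEC 15 mg/L: adequate.

15.6 mg/L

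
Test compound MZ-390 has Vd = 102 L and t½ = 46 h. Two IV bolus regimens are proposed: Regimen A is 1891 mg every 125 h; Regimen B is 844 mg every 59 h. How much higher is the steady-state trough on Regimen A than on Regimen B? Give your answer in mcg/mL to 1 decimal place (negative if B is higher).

-2.5 mcg/mL

Regimen A: f = (1/2)^(125/46) ≈ 0.1520; Cmin,ss = (1891/102)·f/(1−f) ≈ 3.323 mcg/mL.
Regimen B: f = (1/2)^(59/46) ≈ 0.4111; Cmin,ss = (844/102)·f/(1−f) ≈ 5.776 mcg/mL.
Difference ≈ 3.323 − 5.776 ≈ -2.453 mcg/mL.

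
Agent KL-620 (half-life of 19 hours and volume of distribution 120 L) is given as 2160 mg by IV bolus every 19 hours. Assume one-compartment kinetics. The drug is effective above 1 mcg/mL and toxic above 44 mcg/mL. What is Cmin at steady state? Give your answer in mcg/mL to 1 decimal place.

18.0 mcg/mL

The dosing interval is 1 half-life, so f = 2^(−1) = 0.5.
Accumulation ratio R = 1/(1 − f) = 1/0.5 = 2/1.
Single-dose peak C₀ = D/Vd = 2160/120 = 18 mcg/mL.
Steady-state peak Cmax,ss = C₀·R = 18 × 2/1 ≈ 36.000 mcg/mL.
Steady-state trough Cmin,ss = Cmax,ss·f ≈ 36.000 × 0.5 ≈ 18.000 mcg/mL.
Trough 18.0 mcg/mL vs MEC 1 mcg/mL: adequate.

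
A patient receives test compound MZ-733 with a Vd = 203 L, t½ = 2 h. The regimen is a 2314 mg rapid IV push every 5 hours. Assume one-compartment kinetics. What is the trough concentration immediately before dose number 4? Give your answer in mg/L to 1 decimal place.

2.4 mg/L

f = (1/2)^(τ/t½) = (1/2)^(5/2) ≈ 0.1768.
C₀ = D/Vd = 2314/203 ≈ 11.399 mg/L.
Before the 4th dose, 3 doses have been given. Superposition: Cmin = C₀·(f + f² + … + f^3).
≈ 11.399 × (0.1768 + 0.0313 + 0.0055) ≈ 11.399 × 0.2136 ≈ 2.435 mg/L.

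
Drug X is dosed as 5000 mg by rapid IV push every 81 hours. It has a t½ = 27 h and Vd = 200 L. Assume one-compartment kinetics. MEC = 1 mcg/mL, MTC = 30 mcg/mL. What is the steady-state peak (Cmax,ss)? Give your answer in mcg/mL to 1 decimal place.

28.6 mcg/mL

The dosing interval is 3 half-lives, so f = 2^(−3) = 0.125.
Accumulation ratio R = 1/(1 − f) = 1/0.875 = 8/7.
Single-dose peak C₀ = D/Vd = 5000/200 = 25 mcg/mL.
Steady-state peak Cmax,ss = C₀·R = 25 × 8/7 ≈ 28.571 mcg/mL.
Peak 28.6 mcg/mL vs MTC 30 mcg/mL: below toxic threshold.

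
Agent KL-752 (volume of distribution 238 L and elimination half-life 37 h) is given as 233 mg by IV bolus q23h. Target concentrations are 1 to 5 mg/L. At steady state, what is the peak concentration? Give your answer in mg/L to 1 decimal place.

τ/t½ = 23/37 ≈ 0.62162, so fraction remaining f = (1/2)^(23/37) ≈ 0.6499.
At steady state, accumulation factor R = 1/(1 − e^(−kτ)) ≈ 2.8563.
Single-dose peak C₀ = D/Vd = 233/238 ≈ 0.979 mg/L.
Cmax,ss = C₀/(1 − f) ≈ 0.979/0.3501 ≈ 2.796 mg/L.
Peak 2.8 mg/L vs MTC 5 mg/L: below toxic threshold.

2.8 mg/L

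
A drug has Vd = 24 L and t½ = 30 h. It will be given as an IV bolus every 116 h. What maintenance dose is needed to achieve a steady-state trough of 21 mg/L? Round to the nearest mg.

τ/t½ = 116/30 ≈ 3.8667, so f = (1/2)^(116/30) ≈ 0.068552.
Cmin,ss = (D/Vd)·f/(1−f), so D = Cmin,ss·Vd·(1−f)/f.
D = 21 × 24 × (1−f)/f ≈ 21 × 24 × 13.58747 ≈ 6848.08 mg.

6848 mg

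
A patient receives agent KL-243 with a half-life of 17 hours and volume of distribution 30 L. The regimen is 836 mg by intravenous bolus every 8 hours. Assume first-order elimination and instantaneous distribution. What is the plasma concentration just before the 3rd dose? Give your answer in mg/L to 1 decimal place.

34.6 mg/L

f = (1/2)^(τ/t½) = (1/2)^(8/17) ≈ 0.7217.
C₀ = D/Vd = 836/30 ≈ 27.867 mg/L.
Before the 3rd dose, 2 doses have been given. Superposition: Cmin = C₀·(f + f²).
≈ 27.867 × (0.7217 + 0.5209) ≈ 27.867 × 1.2426 ≈ 34.628 mg/L.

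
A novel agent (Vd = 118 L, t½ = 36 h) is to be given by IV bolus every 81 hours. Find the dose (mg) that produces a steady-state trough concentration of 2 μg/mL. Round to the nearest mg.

τ/t½ = 81/36 ≈ 2.25, so f = (1/2)^(81/36) ≈ 0.210224.
Cmin,ss = (D/Vd)·f/(1−f), so D = Cmin,ss·Vd·(1−f)/f.
D = 2 × 118 × (1−f)/f ≈ 2 × 118 × 3.75683 ≈ 886.61 mg.

887 mg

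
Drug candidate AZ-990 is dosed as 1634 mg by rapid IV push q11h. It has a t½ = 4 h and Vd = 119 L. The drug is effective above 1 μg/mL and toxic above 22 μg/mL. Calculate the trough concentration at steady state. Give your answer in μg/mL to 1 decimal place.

Over one 11-h interval, 11/4 ≈ 2.75 half-lives elapse, leaving f ≈ 0.1487 of each dose.
Each bolus raises the concentration by D/Vd = 1634/119 ≈ 13.731 μg/mL.
Steady-state trough Cmin,ss = C₀·f/(1−f) ≈ 13.731 × 0.1487/0.8513 ≈ 2.398 μg/mL.
Trough 2.4 μg/mL vs MEC 1 μg/mL: adequate.

2.4 μg/mL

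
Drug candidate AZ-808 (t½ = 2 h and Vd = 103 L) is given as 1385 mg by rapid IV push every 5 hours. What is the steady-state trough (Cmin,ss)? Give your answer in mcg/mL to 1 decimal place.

Over one 5-h interval, 5/2 ≈ 2.5 half-lives elapse, leaving f ≈ 0.1768 of each dose.
Accumulation ratio R = 1/(1 − f) ≈ 1/0.8232 ≈ 1.2148.
Each bolus raises the concentration by D/Vd = 1385/103 ≈ 13.447 mcg/mL.
Cmax,ss = C₀/(1 − f) ≈ 13.447/0.8232 ≈ 16.335 mcg/mL.
Steady-state trough Cmin,ss = Cmax,ss·f ≈ 16.335 × 0.1768 ≈ 2.888 mcg/mL.

2.9 mcg/mL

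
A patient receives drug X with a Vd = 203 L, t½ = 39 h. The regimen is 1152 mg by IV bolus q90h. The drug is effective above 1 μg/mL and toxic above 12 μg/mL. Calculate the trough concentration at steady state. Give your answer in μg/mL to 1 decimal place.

1.4 μg/mL

τ/t½ = 90/39 ≈ 2.3077, so fraction remaining f = (1/2)^(90/39) ≈ 0.2020.
Each bolus raises the concentration by D/Vd = 1152/203 ≈ 5.675 μg/mL.
Steady-state trough Cmin,ss = C₀·f/(1−f) ≈ 5.675 × 0.2020/0.7980 ≈ 1.437 μg/mL.
Trough 1.4 μg/mL vs MEC 1 μg/mL: adequate.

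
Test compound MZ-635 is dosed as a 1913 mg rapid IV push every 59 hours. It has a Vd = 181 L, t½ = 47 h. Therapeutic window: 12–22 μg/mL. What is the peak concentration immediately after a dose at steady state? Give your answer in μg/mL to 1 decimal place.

18.2 μg/mL

τ/t½ = 59/47 ≈ 1.2553, so fraction remaining f = (1/2)^(59/47) ≈ 0.4189.
Accumulation ratio R = 1/(1 − f) ≈ 1/0.5811 ≈ 1.7209.
Single-dose peak C₀ = D/Vd = 1913/181 ≈ 10.569 μg/mL.
Steady-state peak Cmax,ss = C₀·R ≈ 10.569 × 1.7209 ≈ 18.188 μg/mL.
Peak 18.2 μg/mL vs MTC 22 μg/mL: below toxic threshold.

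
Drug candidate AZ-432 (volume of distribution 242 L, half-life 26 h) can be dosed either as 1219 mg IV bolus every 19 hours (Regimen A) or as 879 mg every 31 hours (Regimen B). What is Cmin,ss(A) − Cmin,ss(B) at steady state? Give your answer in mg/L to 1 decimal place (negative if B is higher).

4.8 mg/L

Regimen A: f = (1/2)^(19/26) ≈ 0.6026; Cmin,ss = (1219/242)·f/(1−f) ≈ 7.638 mg/L.
Regimen B: f = (1/2)^(31/26) ≈ 0.4376; Cmin,ss = (879/242)·f/(1−f) ≈ 2.826 mg/L.
Difference ≈ 7.638 − 2.826 ≈ 4.812 mg/L.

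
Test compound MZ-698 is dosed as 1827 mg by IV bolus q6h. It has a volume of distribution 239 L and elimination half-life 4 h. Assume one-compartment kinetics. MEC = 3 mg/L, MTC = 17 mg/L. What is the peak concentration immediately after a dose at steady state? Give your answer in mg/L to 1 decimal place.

Over one 6-h interval, 6/4 ≈ 1.5 half-lives elapse, leaving f ≈ 0.3536 of each dose.
Accumulation ratio R = 1/(1 − f) ≈ 1/0.6464 ≈ 1.5470.
Single-dose peak C₀ = D/Vd = 1827/239 ≈ 7.644 mg/L.
Steady-state peak Cmax,ss = C₀·R ≈ 7.644 × 1.5470 ≈ 11.825 mg/L.
Peak 11.8 mg/L vs MTC 17 mg/L: below toxic threshold.

11.8 mg/L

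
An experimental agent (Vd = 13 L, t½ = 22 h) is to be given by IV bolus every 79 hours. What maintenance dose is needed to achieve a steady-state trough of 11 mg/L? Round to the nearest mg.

τ/t½ = 79/22 ≈ 3.5909, so f = (1/2)^(79/22) ≈ 0.082991.
Cmin,ss = (D/Vd)·f/(1−f), so D = Cmin,ss·Vd·(1−f)/f.
D = 11 × 13 × (1−f)/f ≈ 11 × 13 × 11.04950 ≈ 1580.08 mg.

1580 mg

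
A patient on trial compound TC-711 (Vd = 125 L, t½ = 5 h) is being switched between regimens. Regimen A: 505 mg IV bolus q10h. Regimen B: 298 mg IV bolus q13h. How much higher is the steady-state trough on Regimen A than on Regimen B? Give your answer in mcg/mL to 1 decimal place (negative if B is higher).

Regimen A: f = (1/2)^(10/5) ≈ 0.2500; Cmin,ss = (505/125)·f/(1−f) ≈ 1.347 mcg/mL.
Regimen B: f = (1/2)^(13/5) ≈ 0.1649; Cmin,ss = (298/125)·f/(1−f) ≈ 0.471 mcg/mL.
Difference ≈ 1.347 − 0.471 ≈ 0.876 mcg/mL.

0.9 mcg/mL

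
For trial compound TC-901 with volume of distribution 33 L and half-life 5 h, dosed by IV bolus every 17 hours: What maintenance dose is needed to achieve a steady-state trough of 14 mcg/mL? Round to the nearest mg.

τ/t½ = 17/5 ≈ 3.4, so f = (1/2)^(17/5) ≈ 0.094732.
Cmin,ss = (D/Vd)·f/(1−f), so D = Cmin,ss·Vd·(1−f)/f.
D = 14 × 33 × (1−f)/f ≈ 14 × 33 × 9.55610 ≈ 4414.92 mg.

4415 mg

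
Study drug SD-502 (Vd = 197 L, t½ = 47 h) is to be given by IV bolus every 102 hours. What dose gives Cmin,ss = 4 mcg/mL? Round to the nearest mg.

2759 mg

τ/t½ = 102/47 ≈ 2.1702, so f = (1/2)^(102/47) ≈ 0.222178.
Cmin,ss = (D/Vd)·f/(1−f), so D = Cmin,ss·Vd·(1−f)/f.
D = 4 × 197 × (1−f)/f ≈ 4 × 197 × 3.50090 ≈ 2758.71 mg.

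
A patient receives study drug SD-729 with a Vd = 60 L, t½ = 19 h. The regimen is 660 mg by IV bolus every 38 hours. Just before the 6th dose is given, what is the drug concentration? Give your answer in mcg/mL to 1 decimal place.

f = (1/2)^(τ/t½) = (1/2)^(38/19) ≈ 0.2500.
C₀ = D/Vd = 660/60 ≈ 11.000 mcg/mL.
Before the 6th dose, 5 doses have been given. Superposition: Cmin = C₀·(f + f² + … + f^5).
≈ 11.000 × (0.2500 + 0.0625 + 0.0156 + 0.0039 + 0.0010) ≈ 11.000 × 0.3330 ≈ 3.663 mcg/mL.

3.7 mcg/mL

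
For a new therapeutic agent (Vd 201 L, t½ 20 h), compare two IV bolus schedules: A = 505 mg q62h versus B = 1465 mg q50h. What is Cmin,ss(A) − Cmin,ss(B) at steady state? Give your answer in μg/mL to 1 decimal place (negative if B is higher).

-1.2 μg/mL

Regimen A: f = (1/2)^(62/20) ≈ 0.1166; Cmin,ss = (505/201)·f/(1−f) ≈ 0.332 μg/mL.
Regimen B: f = (1/2)^(50/20) ≈ 0.1768; Cmin,ss = (1465/201)·f/(1−f) ≈ 1.565 μg/mL.
Difference ≈ 0.332 − 1.565 ≈ -1.233 μg/mL.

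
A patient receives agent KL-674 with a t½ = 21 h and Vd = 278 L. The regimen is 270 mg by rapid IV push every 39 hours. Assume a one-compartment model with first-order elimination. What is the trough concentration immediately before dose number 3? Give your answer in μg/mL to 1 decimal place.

f = (1/2)^(τ/t½) = (1/2)^(39/21) ≈ 0.2760.
C₀ = D/Vd = 270/278 ≈ 0.971 μg/mL.
Before the 3rd dose, 2 doses have been given. Superposition: Cmin = C₀·(f + f²).
≈ 0.971 × (0.2760 + 0.0762) ≈ 0.971 × 0.3522 ≈ 0.342 μg/mL.

0.3 μg/mL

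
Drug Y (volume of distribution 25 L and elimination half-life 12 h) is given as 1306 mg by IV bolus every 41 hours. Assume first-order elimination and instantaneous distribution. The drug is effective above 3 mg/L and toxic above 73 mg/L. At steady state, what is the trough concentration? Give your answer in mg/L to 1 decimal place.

5.4 mg/L

Over one 41-h interval, 41/12 ≈ 3.4167 half-lives elapse, leaving f ≈ 0.0936 of each dose.
Each bolus raises the concentration by D/Vd = 1306/25 ≈ 52.240 mg/L.
Steady-state trough Cmin,ss = C₀·f/(1−f) ≈ 52.240 × 0.0936/0.9064 ≈ 5.395 mg/L.
Trough 5.4 mg/L vs MEC 3 mg/L: adequate.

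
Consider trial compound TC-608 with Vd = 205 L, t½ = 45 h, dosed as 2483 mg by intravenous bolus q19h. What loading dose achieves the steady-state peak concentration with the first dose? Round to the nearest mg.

f = (1/2)^(19/45) ≈ 0.746274; accumulation ratio R = 1/(1−f) ≈ 3.94126.
Loading dose to hit Cmax,ss on first dose: D_load = D_maint·R ≈ 2483 × 3.94126 ≈ 9786.15 mg.

9786 mg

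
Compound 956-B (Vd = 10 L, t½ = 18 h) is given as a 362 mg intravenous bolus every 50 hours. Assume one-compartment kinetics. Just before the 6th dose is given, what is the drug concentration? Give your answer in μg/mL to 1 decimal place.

6.2 μg/mL

f = (1/2)^(τ/t½) = (1/2)^(50/18) ≈ 0.1458.
C₀ = D/Vd = 362/10 ≈ 36.200 μg/mL.
Before the 6th dose, 5 doses have been given. Superposition: Cmin = C₀·(f + f² + … + f^5).
≈ 36.200 × (0.1458 + 0.0213 + 0.0031 + 0.0005 + 0.0001) ≈ 36.200 × 0.1708 ≈ 6.183 μg/mL.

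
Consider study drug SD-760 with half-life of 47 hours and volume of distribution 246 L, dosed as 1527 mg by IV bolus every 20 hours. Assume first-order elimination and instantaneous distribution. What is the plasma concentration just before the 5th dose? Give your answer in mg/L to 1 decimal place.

12.5 mg/L

f = (1/2)^(τ/t½) = (1/2)^(20/47) ≈ 0.7446.
C₀ = D/Vd = 1527/246 ≈ 6.207 mg/L.
Before the 5th dose, 4 doses have been given. Superposition: Cmin = C₀·(f + f² + … + f^4).
≈ 6.207 × (0.7446 + 0.5544 + 0.4128 + 0.3074) ≈ 6.207 × 2.0192 ≈ 12.533 mg/L.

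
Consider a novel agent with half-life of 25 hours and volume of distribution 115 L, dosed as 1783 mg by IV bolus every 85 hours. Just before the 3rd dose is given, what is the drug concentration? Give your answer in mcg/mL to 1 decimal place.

1.6 mcg/mL

f = (1/2)^(τ/t½) = (1/2)^(85/25) ≈ 0.0947.
C₀ = D/Vd = 1783/115 ≈ 15.504 mcg/mL.
Before the 3rd dose, 2 doses have been given. Superposition: Cmin = C₀·(f + f²).
≈ 15.504 × (0.0947 + 0.0090) ≈ 15.504 × 0.1037 ≈ 1.608 mcg/mL.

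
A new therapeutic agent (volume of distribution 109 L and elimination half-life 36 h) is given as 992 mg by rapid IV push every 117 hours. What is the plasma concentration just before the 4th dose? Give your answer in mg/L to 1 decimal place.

1.1 mg/L

f = (1/2)^(τ/t½) = (1/2)^(117/36) ≈ 0.1051.
C₀ = D/Vd = 992/109 ≈ 9.101 mg/L.
Before the 4th dose, 3 doses have been given. Superposition: Cmin = C₀·(f + f² + … + f^3).
≈ 9.101 × (0.1051 + 0.0110 + 0.0012) ≈ 9.101 × 0.1173 ≈ 1.068 mg/L.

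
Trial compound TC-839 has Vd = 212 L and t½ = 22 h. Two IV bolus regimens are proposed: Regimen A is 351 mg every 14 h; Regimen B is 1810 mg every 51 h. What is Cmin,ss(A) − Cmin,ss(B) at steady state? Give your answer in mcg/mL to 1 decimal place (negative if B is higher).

Regimen A: f = (1/2)^(14/22) ≈ 0.6433; Cmin,ss = (351/212)·f/(1−f) ≈ 2.986 mcg/mL.
Regimen B: f = (1/2)^(51/22) ≈ 0.2005; Cmin,ss = (1810/212)·f/(1−f) ≈ 2.141 mcg/mL.
Difference ≈ 2.986 − 2.141 ≈ 0.845 mcg/mL.

0.8 mcg/mL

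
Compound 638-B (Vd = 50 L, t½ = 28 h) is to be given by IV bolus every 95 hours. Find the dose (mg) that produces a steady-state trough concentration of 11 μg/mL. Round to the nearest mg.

τ/t½ = 95/28 ≈ 3.3929, so f = (1/2)^(95/28) ≈ 0.095202.
Cmin,ss = (D/Vd)·f/(1−f), so D = Cmin,ss·Vd·(1−f)/f.
D = 11 × 50 × (1−f)/f ≈ 11 × 50 × 9.50398 ≈ 5227.19 mg.

5227 mg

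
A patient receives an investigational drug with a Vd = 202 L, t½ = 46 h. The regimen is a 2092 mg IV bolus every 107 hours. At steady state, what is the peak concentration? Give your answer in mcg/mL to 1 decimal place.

12.9 mcg/mL

k = ln2/t½ = ln2/46 ≈ 0.015068 h⁻¹; fraction remaining f = e^(−kτ) = e^(−0.015068×107) ≈ 0.1994.
At steady state, accumulation factor R = 1/(1 − e^(−kτ)) ≈ 1.2491.
Each bolus raises the concentration by D/Vd = 2092/202 ≈ 10.356 mcg/mL.
Steady-state peak Cmax,ss = C₀·R ≈ 10.356 × 1.2491 ≈ 12.936 mcg/mL.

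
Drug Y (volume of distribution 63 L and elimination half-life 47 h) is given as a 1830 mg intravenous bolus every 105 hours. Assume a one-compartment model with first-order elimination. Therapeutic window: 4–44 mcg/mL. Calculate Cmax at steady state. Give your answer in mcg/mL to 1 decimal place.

τ/t½ = 105/47 ≈ 2.234, so fraction remaining f = (1/2)^(105/47) ≈ 0.2126.
At steady state, accumulation factor R = 1/(1 − e^(−kτ)) ≈ 1.2700.
Single-dose peak C₀ = D/Vd = 1830/63 ≈ 29.048 mcg/mL.
Cmax,ss = C₀/(1 − f) ≈ 29.048/0.7874 ≈ 36.891 mcg/mL.
Peak 36.9 mcg/mL vs MTC 44 mcg/mL: below toxic threshold.

36.9 mcg/mL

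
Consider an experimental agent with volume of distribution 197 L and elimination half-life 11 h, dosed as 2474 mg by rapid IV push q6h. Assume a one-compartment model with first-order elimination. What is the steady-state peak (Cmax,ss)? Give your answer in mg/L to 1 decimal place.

τ/t½ = 6/11 ≈ 0.54545, so fraction remaining f = (1/2)^(6/11) ≈ 0.6852.
Accumulation ratio R = 1/(1 − f) ≈ 1/0.3148 ≈ 3.1766.
Single-dose peak C₀ = D/Vd = 2474/197 ≈ 12.558 mg/L.
Steady-state peak Cmax,ss = C₀·R ≈ 12.558 × 3.1766 ≈ 39.892 mg/L.

39.9 mg/L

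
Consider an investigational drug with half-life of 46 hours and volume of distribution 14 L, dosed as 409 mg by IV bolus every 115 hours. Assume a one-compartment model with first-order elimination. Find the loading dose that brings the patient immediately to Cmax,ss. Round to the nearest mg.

497 mg

f = (1/2)^(115/46) ≈ 0.176777; accumulation ratio R = 1/(1−f) ≈ 1.21474.
Loading dose to hit Cmax,ss on first dose: D_load = D_maint·R ≈ 409 × 1.21474 ≈ 496.83 mg.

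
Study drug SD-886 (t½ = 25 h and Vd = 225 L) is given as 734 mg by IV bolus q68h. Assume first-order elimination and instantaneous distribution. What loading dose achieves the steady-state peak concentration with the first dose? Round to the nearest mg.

f = (1/2)^(68/25) ≈ 0.151774; accumulation ratio R = 1/(1−f) ≈ 1.17893.
Loading dose to hit Cmax,ss on first dose: D_load = D_maint·R ≈ 734 × 1.17893 ≈ 865.33 mg.

865 mg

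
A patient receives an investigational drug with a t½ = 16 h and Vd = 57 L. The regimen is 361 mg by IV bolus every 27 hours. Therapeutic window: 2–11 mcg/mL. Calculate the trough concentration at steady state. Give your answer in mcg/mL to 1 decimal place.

2.9 mcg/mL

k = ln2/t½ = ln2/16 ≈ 0.043322 h⁻¹; fraction remaining f = e^(−kτ) = e^(−0.043322×27) ≈ 0.3105.
At steady state, accumulation factor R = 1/(1 − e^(−kτ)) ≈ 1.4503.
Each bolus raises the concentration by D/Vd = 361/57 ≈ 6.333 mcg/mL.
Steady-state peak Cmax,ss = C₀·R ≈ 6.333 × 1.4503 ≈ 9.185 mcg/mL.
Steady-state trough Cmin,ss = Cmax,ss·f ≈ 9.185 × 0.3105 ≈ 2.852 mcg/mL.
Trough 2.9 mcg/mL vs MEC 2 mcg/mL: adequate.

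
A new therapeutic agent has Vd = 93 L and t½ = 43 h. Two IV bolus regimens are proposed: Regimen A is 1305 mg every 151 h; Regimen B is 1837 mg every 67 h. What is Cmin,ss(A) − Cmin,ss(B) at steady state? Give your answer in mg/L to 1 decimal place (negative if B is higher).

Regimen A: f = (1/2)^(151/43) ≈ 0.0877; Cmin,ss = (1305/93)·f/(1−f) ≈ 1.349 mg/L.
Regimen B: f = (1/2)^(67/43) ≈ 0.3396; Cmin,ss = (1837/93)·f/(1−f) ≈ 10.157 mg/L.
Difference ≈ 1.349 − 10.157 ≈ -8.808 mg/L.

-8.8 mg/L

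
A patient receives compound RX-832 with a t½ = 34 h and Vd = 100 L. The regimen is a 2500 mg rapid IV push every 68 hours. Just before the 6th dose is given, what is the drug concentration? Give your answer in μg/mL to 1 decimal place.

8.3 μg/mL

f = (1/2)^(τ/t½) = (1/2)^(68/34) ≈ 0.2500.
C₀ = D/Vd = 2500/100 ≈ 25.000 μg/mL.
Before the 6th dose, 5 doses have been given. Superposition: Cmin = C₀·(f + f² + … + f^5).
≈ 25.000 × (0.2500 + 0.0625 + 0.0156 + 0.0039 + 0.0010) ≈ 25.000 × 0.3330 ≈ 8.325 μg/mL.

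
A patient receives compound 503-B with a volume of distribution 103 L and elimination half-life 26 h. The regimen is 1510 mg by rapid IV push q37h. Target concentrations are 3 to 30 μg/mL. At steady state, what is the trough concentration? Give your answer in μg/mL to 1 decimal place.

8.7 μg/mL

k = ln2/t½ = ln2/26 ≈ 0.026660 h⁻¹; fraction remaining f = e^(−kτ) = e^(−0.026660×37) ≈ 0.3729.
Each bolus raises the concentration by D/Vd = 1510/103 ≈ 14.660 μg/mL.
Steady-state trough Cmin,ss = C₀·f/(1−f) ≈ 14.660 × 0.3729/0.6271 ≈ 8.717 μg/mL.
Trough 8.7 μg/mL vs MEC 3 μg/mL: adequate.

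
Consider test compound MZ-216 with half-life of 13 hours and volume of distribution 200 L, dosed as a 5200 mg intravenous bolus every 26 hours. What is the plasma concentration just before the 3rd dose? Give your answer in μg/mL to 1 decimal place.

8.1 μg/mL

f = (1/2)^(τ/t½) = (1/2)^(26/13) ≈ 0.2500.
C₀ = D/Vd = 5200/200 ≈ 26.000 μg/mL.
Before the 3rd dose, 2 doses have been given. Superposition: Cmin = C₀·(f + f²).
≈ 26.000 × (0.2500 + 0.0625) ≈ 26.000 × 0.3125 ≈ 8.125 μg/mL.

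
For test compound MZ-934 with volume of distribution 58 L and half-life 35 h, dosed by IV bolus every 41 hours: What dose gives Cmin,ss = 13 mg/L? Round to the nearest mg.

944 mg

τ/t½ = 41/35 ≈ 1.1714, so f = (1/2)^(41/35) ≈ 0.443981.
Cmin,ss = (D/Vd)·f/(1−f), so D = Cmin,ss·Vd·(1−f)/f.
D = 13 × 58 × (1−f)/f ≈ 13 × 58 × 1.25235 ≈ 944.27 mg.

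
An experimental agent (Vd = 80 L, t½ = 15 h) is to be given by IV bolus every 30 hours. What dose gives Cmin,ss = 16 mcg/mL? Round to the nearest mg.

3840 mg

τ/t½ = 30/15 ≈ 2, so f = (1/2)^(30/15) ≈ 0.250000.
Cmin,ss = (D/Vd)·f/(1−f), so D = Cmin,ss·Vd·(1−f)/f.
D = 16 × 80 × (1−f)/f ≈ 16 × 80 × 3.00000 ≈ 3840.00 mg.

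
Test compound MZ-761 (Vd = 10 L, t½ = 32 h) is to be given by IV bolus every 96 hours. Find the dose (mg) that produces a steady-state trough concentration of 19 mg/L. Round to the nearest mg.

1330 mg

τ/t½ = 96/32 ≈ 3, so f = (1/2)^(96/32) ≈ 0.125000.
Cmin,ss = (D/Vd)·f/(1−f), so D = Cmin,ss·Vd·(1−f)/f.
D = 19 × 10 × (1−f)/f ≈ 19 × 10 × 7.00000 ≈ 1330.00 mg.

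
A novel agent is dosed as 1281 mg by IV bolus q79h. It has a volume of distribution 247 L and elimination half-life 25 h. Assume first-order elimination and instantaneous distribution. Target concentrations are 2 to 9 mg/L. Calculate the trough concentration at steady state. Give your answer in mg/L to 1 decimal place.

k = ln2/t½ = ln2/25 ≈ 0.027726 h⁻¹; fraction remaining f = e^(−kτ) = e^(−0.027726×79) ≈ 0.1119.
Single-dose peak C₀ = D/Vd = 1281/247 ≈ 5.186 mg/L.
Steady-state trough Cmin,ss = C₀·f/(1−f) ≈ 5.186 × 0.1119/0.8881 ≈ 0.653 mg/L.
Trough 0.7 mg/L vs MEC 2 mg/L: subtherapeutic.

0.7 mg/L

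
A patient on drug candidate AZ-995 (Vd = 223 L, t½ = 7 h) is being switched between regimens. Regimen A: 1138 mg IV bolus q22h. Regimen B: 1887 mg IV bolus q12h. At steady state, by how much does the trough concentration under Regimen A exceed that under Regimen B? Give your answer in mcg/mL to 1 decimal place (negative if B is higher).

Regimen A: f = (1/2)^(22/7) ≈ 0.1132; Cmin,ss = (1138/223)·f/(1−f) ≈ 0.651 mcg/mL.
Regimen B: f = (1/2)^(12/7) ≈ 0.3048; Cmin,ss = (1887/223)·f/(1−f) ≈ 3.710 mcg/mL.
Difference ≈ 0.651 − 3.710 ≈ -3.059 mcg/mL.

-3.1 mcg/mL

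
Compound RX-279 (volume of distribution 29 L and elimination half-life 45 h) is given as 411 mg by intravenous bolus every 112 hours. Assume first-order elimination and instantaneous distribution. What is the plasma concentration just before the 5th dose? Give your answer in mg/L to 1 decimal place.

f = (1/2)^(τ/t½) = (1/2)^(112/45) ≈ 0.1781.
C₀ = D/Vd = 411/29 ≈ 14.172 mg/L.
Before the 5th dose, 4 doses have been given. Superposition: Cmin = C₀·(f + f² + … + f^4).
≈ 14.172 × (0.1781 + 0.0317 + 0.0056 + 0.0010) ≈ 14.172 × 0.2164 ≈ 3.067 mg/L.

3.1 mg/L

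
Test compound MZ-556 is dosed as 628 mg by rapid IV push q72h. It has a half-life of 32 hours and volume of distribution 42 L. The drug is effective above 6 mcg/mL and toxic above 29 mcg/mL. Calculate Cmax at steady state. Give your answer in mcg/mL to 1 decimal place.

Over one 72-h interval, 72/32 ≈ 2.25 half-lives elapse, leaving f ≈ 0.2102 of each dose.
Accumulation ratio R = 1/(1 − f) ≈ 1/0.7898 ≈ 1.2661.
Each bolus raises the concentration by D/Vd = 628/42 ≈ 14.952 mcg/mL.
Steady-state peak Cmax,ss = C₀·R ≈ 14.952 × 1.2661 ≈ 18.931 mcg/mL.
Peak 18.9 mcg/mL vs MTC 29 mcg/mL: below toxic threshold.

18.9 mcg/mL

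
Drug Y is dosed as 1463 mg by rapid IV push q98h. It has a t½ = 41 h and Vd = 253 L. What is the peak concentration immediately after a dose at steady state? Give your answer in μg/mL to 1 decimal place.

Over one 98-h interval, 98/41 ≈ 2.3902 half-lives elapse, leaving f ≈ 0.1908 of each dose.
Accumulation ratio R = 1/(1 − f) ≈ 1/0.8092 ≈ 1.2358.
Each bolus raises the concentration by D/Vd = 1463/253 ≈ 5.783 μg/mL.
Steady-state peak Cmax,ss = C₀·R ≈ 5.783 × 1.2358 ≈ 7.147 μg/mL.

7.1 μg/mL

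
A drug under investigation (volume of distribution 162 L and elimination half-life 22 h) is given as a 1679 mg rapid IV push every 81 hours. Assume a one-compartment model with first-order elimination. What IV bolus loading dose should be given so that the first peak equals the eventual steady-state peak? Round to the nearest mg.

f = (1/2)^(81/22) ≈ 0.077922; accumulation ratio R = 1/(1−f) ≈ 1.08451.
Loading dose to hit Cmax,ss on first dose: D_load = D_maint·R ≈ 1679 × 1.08451 ≈ 1820.89 mg.

1821 mg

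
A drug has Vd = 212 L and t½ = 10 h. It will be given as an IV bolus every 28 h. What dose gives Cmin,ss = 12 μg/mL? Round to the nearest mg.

τ/t½ = 28/10 ≈ 2.8, so f = (1/2)^(28/10) ≈ 0.143587.
Cmin,ss = (D/Vd)·f/(1−f), so D = Cmin,ss·Vd·(1−f)/f.
D = 12 × 212 × (1−f)/f ≈ 12 × 212 × 5.96442 ≈ 15173.48 mg.

15173 mg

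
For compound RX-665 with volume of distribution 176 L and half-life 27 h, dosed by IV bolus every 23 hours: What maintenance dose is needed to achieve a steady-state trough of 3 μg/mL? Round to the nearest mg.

τ/t½ = 23/27 ≈ 0.85185, so f = (1/2)^(23/27) ≈ 0.554073.
Cmin,ss = (D/Vd)·f/(1−f), so D = Cmin,ss·Vd·(1−f)/f.
D = 3 × 176 × (1−f)/f ≈ 3 × 176 × 0.80482 ≈ 424.94 mg.

425 mg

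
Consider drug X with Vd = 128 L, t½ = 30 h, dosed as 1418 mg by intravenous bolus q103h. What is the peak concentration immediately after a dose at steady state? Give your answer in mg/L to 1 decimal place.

k = ln2/t½ = ln2/30 ≈ 0.023105 h⁻¹; fraction remaining f = e^(−kτ) = e^(−0.023105×103) ≈ 0.0926.
At steady state, accumulation factor R = 1/(1 − e^(−kτ)) ≈ 1.1020.
Single-dose peak C₀ = D/Vd = 1418/128 ≈ 11.078 mg/L.
Steady-state peak Cmax,ss = C₀·R ≈ 11.078 × 1.1020 ≈ 12.208 mg/L.

12.2 mg/L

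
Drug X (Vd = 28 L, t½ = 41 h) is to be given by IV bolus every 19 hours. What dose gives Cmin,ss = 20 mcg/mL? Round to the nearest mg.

τ/t½ = 19/41 ≈ 0.46341, so f = (1/2)^(19/41) ≈ 0.725268.
Cmin,ss = (D/Vd)·f/(1−f), so D = Cmin,ss·Vd·(1−f)/f.
D = 20 × 28 × (1−f)/f ≈ 20 × 28 × 0.37880 ≈ 212.13 mg.

212 mg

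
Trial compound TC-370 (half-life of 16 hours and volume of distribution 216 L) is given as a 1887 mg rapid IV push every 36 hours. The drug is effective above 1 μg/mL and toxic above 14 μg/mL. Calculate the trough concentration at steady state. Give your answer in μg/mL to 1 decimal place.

2.3 μg/mL

Over one 36-h interval, 36/16 ≈ 2.25 half-lives elapse, leaving f ≈ 0.2102 of each dose.
Each bolus raises the concentration by D/Vd = 1887/216 ≈ 8.736 μg/mL.
Steady-state trough Cmin,ss = C₀·f/(1−f) ≈ 8.736 × 0.2102/0.7898 ≈ 2.325 μg/mL.
Trough 2.3 μg/mL vs MEC 1 μg/mL: adequate.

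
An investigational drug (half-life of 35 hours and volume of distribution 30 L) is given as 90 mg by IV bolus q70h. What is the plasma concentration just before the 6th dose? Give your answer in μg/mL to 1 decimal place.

1.0 μg/mL

f = (1/2)^(τ/t½) = (1/2)^(70/35) ≈ 0.2500.
C₀ = D/Vd = 90/30 ≈ 3.000 μg/mL.
Before the 6th dose, 5 doses have been given. Superposition: Cmin = C₀·(f + f² + … + f^5).
≈ 3.000 × (0.2500 + 0.0625 + 0.0156 + 0.0039 + 0.0010) ≈ 3.000 × 0.3330 ≈ 0.999 μg/mL.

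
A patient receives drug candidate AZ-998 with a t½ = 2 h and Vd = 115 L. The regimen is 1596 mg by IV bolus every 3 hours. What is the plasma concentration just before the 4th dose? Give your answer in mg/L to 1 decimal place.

f = (1/2)^(τ/t½) = (1/2)^(3/2) ≈ 0.3536.
C₀ = D/Vd = 1596/115 ≈ 13.878 mg/L.
Before the 4th dose, 3 doses have been given. Superposition: Cmin = C₀·(f + f² + … + f^3).
≈ 13.878 × (0.3536 + 0.1250 + 0.0442) ≈ 13.878 × 0.5228 ≈ 7.255 mg/L.

7.3 mg/L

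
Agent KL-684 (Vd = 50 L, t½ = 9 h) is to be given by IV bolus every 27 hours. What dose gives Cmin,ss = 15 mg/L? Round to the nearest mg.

τ/t½ = 27/9 ≈ 3, so f = (1/2)^(27/9) ≈ 0.125000.
Cmin,ss = (D/Vd)·f/(1−f), so D = Cmin,ss·Vd·(1−f)/f.
D = 15 × 50 × (1−f)/f ≈ 15 × 50 × 7.00000 ≈ 5250.00 mg.

5250 mg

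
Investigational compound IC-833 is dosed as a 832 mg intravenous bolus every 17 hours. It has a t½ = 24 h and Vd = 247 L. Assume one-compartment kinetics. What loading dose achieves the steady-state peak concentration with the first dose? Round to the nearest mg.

2144 mg

f = (1/2)^(17/24) ≈ 0.612027; accumulation ratio R = 1/(1−f) ≈ 2.57750.
Loading dose to hit Cmax,ss on first dose: D_load = D_maint·R ≈ 832 × 2.57750 ≈ 2144.48 mg.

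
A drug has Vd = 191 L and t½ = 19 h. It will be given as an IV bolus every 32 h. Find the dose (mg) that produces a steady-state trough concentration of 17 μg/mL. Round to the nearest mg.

7188 mg

τ/t½ = 32/19 ≈ 1.6842, so f = (1/2)^(32/19) ≈ 0.311173.
Cmin,ss = (D/Vd)·f/(1−f), so D = Cmin,ss·Vd·(1−f)/f.
D = 17 × 191 × (1−f)/f ≈ 17 × 191 × 2.21365 ≈ 7187.72 mg.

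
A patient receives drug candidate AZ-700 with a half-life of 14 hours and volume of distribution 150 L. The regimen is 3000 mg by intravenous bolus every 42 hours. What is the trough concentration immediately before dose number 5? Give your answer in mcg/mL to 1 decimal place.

f = (1/2)^(τ/t½) = (1/2)^(42/14) ≈ 0.1250.
C₀ = D/Vd = 3000/150 ≈ 20.000 mcg/mL.
Before the 5th dose, 4 doses have been given. Superposition: Cmin = C₀·(f + f² + … + f^4).
≈ 20.000 × (0.1250 + 0.0156 + 0.0020 + 0.0002) ≈ 20.000 × 0.1428 ≈ 2.856 mcg/mL.

2.9 mcg/mL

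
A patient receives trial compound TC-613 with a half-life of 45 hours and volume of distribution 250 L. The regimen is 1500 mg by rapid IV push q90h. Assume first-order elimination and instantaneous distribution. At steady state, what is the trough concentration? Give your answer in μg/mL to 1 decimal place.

The dosing interval is 2 half-lives, so f = 2^(−2) = 0.25.
At steady state, R = 1/(1 − 0.25) = 4/3.
Single-dose peak C₀ = D/Vd = 1500/250 = 6 μg/mL.
Steady-state peak Cmax,ss = C₀·R = 6 × 4/3 ≈ 8.000 μg/mL.
Steady-state trough Cmin,ss = Cmax,ss·f ≈ 8.000 × 0.25 ≈ 2.000 μg/mL.

2.0 μg/mL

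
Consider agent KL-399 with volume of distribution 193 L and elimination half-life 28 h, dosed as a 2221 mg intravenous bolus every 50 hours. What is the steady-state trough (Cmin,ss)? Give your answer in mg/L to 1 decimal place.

4.7 mg/L

k = ln2/t½ = ln2/28 ≈ 0.024755 h⁻¹; fraction remaining f = e^(−kτ) = e^(−0.024755×50) ≈ 0.2900.
Each bolus raises the concentration by D/Vd = 2221/193 ≈ 11.508 mg/L.
Steady-state trough Cmin,ss = C₀·f/(1−f) ≈ 11.508 × 0.2900/0.7100 ≈ 4.700 mg/L.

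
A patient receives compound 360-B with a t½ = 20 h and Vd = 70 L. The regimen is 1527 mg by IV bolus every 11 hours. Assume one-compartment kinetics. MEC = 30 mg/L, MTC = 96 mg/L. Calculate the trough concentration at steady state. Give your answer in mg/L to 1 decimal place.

τ/t½ = 11/20 ≈ 0.55, so fraction remaining f = (1/2)^(11/20) ≈ 0.6830.
Accumulation ratio R = 1/(1 − f) ≈ 1/0.3170 ≈ 3.1546.
Each bolus raises the concentration by D/Vd = 1527/70 ≈ 21.814 mg/L.
Steady-state peak Cmax,ss = C₀·R ≈ 21.814 × 3.1546 ≈ 68.814 mg/L.
Steady-state trough Cmin,ss = Cmax,ss·f ≈ 68.814 × 0.6830 ≈ 47.000 mg/L.
Trough 47.0 mg/L vs MEC 30 mg/L: adequate.

47.0 mg/L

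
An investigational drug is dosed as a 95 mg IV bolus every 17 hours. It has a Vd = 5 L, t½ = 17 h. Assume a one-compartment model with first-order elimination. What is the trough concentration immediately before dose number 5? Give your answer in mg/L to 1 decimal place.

17.8 mg/L

f = (1/2)^(τ/t½) = (1/2)^(17/17) ≈ 0.5000.
C₀ = D/Vd = 95/5 ≈ 19.000 mg/L.
Before the 5th dose, 4 doses have been given. Superposition: Cmin = C₀·(f + f² + … + f^4).
≈ 19.000 × (0.5000 + 0.2500 + 0.1250 + 0.0625) ≈ 19.000 × 0.9375 ≈ 17.812 mg/L.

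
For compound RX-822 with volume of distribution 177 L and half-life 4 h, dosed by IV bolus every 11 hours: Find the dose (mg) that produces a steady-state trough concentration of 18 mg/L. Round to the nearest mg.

τ/t½ = 11/4 ≈ 2.75, so f = (1/2)^(11/4) ≈ 0.148651.
Cmin,ss = (D/Vd)·f/(1−f), so D = Cmin,ss·Vd·(1−f)/f.
D = 18 × 177 × (1−f)/f ≈ 18 × 177 × 5.72717 ≈ 18246.76 mg.

18247 mg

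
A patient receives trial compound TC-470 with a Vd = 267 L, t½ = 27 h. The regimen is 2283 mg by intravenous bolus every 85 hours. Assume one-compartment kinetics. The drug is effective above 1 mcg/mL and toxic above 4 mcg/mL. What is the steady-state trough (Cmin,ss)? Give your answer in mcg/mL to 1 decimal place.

Over one 85-h interval, 85/27 ≈ 3.1481 half-lives elapse, leaving f ≈ 0.1128 of each dose.
Accumulation ratio R = 1/(1 − f) ≈ 1/0.8872 ≈ 1.1271.
Each bolus raises the concentration by D/Vd = 2283/267 ≈ 8.551 mcg/mL.
Cmax,ss = C₀/(1 − f) ≈ 8.551/0.8872 ≈ 9.638 mcg/mL.
Steady-state trough Cmin,ss = Cmax,ss·f ≈ 9.638 × 0.1128 ≈ 1.087 mcg/mL.
Trough 1.1 mcg/mL vs MEC 1 mcg/mL: adequate.

1.1 mcg/mL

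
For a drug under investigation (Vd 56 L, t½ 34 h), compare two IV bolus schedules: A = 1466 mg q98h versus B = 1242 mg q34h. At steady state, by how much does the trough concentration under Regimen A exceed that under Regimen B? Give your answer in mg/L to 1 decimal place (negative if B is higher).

-18.1 mg/L

Regimen A: f = (1/2)^(98/34) ≈ 0.1356; Cmin,ss = (1466/56)·f/(1−f) ≈ 4.107 mg/L.
Regimen B: f = (1/2)^(34/34) ≈ 0.5000; Cmin,ss = (1242/56)·f/(1−f) ≈ 22.179 mg/L.
Difference ≈ 4.107 − 22.179 ≈ -18.072 mg/L.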